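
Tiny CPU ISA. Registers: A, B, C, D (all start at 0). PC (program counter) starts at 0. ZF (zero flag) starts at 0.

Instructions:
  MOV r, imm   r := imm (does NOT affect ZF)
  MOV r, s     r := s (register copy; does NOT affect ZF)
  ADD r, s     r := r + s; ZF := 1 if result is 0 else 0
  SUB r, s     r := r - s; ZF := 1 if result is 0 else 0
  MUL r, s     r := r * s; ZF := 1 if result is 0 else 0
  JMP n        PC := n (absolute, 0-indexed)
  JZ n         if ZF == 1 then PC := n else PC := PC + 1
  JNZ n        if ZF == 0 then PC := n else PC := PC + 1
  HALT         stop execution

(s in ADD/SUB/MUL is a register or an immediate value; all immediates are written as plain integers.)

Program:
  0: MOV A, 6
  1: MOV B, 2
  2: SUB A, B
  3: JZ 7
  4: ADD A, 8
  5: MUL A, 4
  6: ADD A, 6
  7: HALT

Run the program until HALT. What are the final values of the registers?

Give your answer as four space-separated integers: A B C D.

Step 1: PC=0 exec 'MOV A, 6'. After: A=6 B=0 C=0 D=0 ZF=0 PC=1
Step 2: PC=1 exec 'MOV B, 2'. After: A=6 B=2 C=0 D=0 ZF=0 PC=2
Step 3: PC=2 exec 'SUB A, B'. After: A=4 B=2 C=0 D=0 ZF=0 PC=3
Step 4: PC=3 exec 'JZ 7'. After: A=4 B=2 C=0 D=0 ZF=0 PC=4
Step 5: PC=4 exec 'ADD A, 8'. After: A=12 B=2 C=0 D=0 ZF=0 PC=5
Step 6: PC=5 exec 'MUL A, 4'. After: A=48 B=2 C=0 D=0 ZF=0 PC=6
Step 7: PC=6 exec 'ADD A, 6'. After: A=54 B=2 C=0 D=0 ZF=0 PC=7
Step 8: PC=7 exec 'HALT'. After: A=54 B=2 C=0 D=0 ZF=0 PC=7 HALTED

Answer: 54 2 0 0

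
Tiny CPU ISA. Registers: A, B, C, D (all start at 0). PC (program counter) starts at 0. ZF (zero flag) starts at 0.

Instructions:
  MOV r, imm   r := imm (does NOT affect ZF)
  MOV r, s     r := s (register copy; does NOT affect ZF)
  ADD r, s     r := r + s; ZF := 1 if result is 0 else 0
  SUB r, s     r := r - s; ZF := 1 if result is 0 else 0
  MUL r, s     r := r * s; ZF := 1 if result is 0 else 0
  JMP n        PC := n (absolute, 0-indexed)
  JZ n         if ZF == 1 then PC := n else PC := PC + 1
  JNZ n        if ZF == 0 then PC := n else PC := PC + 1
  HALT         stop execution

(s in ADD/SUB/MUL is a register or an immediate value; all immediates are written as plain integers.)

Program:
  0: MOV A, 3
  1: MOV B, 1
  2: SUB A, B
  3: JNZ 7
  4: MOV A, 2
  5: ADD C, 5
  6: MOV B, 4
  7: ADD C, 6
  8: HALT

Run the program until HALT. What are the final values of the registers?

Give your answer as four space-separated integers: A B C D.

Answer: 2 1 6 0

Derivation:
Step 1: PC=0 exec 'MOV A, 3'. After: A=3 B=0 C=0 D=0 ZF=0 PC=1
Step 2: PC=1 exec 'MOV B, 1'. After: A=3 B=1 C=0 D=0 ZF=0 PC=2
Step 3: PC=2 exec 'SUB A, B'. After: A=2 B=1 C=0 D=0 ZF=0 PC=3
Step 4: PC=3 exec 'JNZ 7'. After: A=2 B=1 C=0 D=0 ZF=0 PC=7
Step 5: PC=7 exec 'ADD C, 6'. After: A=2 B=1 C=6 D=0 ZF=0 PC=8
Step 6: PC=8 exec 'HALT'. After: A=2 B=1 C=6 D=0 ZF=0 PC=8 HALTED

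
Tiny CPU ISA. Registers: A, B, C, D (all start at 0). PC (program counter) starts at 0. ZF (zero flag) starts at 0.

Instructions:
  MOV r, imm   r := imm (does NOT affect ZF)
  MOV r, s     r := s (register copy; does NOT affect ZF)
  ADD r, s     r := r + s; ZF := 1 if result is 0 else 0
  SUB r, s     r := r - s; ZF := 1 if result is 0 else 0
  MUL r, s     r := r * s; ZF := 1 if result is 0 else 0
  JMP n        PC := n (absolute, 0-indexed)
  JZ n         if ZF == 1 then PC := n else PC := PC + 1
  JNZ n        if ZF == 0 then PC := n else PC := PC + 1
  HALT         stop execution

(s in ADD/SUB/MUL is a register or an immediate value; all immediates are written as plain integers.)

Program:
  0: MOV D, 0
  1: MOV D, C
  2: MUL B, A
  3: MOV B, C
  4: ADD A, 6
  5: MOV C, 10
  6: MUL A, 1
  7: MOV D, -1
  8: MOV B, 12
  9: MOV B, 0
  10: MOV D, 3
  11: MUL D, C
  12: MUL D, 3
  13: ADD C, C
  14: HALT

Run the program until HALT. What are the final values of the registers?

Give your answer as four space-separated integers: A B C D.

Answer: 6 0 20 90

Derivation:
Step 1: PC=0 exec 'MOV D, 0'. After: A=0 B=0 C=0 D=0 ZF=0 PC=1
Step 2: PC=1 exec 'MOV D, C'. After: A=0 B=0 C=0 D=0 ZF=0 PC=2
Step 3: PC=2 exec 'MUL B, A'. After: A=0 B=0 C=0 D=0 ZF=1 PC=3
Step 4: PC=3 exec 'MOV B, C'. After: A=0 B=0 C=0 D=0 ZF=1 PC=4
Step 5: PC=4 exec 'ADD A, 6'. After: A=6 B=0 C=0 D=0 ZF=0 PC=5
Step 6: PC=5 exec 'MOV C, 10'. After: A=6 B=0 C=10 D=0 ZF=0 PC=6
Step 7: PC=6 exec 'MUL A, 1'. After: A=6 B=0 C=10 D=0 ZF=0 PC=7
Step 8: PC=7 exec 'MOV D, -1'. After: A=6 B=0 C=10 D=-1 ZF=0 PC=8
Step 9: PC=8 exec 'MOV B, 12'. After: A=6 B=12 C=10 D=-1 ZF=0 PC=9
Step 10: PC=9 exec 'MOV B, 0'. After: A=6 B=0 C=10 D=-1 ZF=0 PC=10
Step 11: PC=10 exec 'MOV D, 3'. After: A=6 B=0 C=10 D=3 ZF=0 PC=11
Step 12: PC=11 exec 'MUL D, C'. After: A=6 B=0 C=10 D=30 ZF=0 PC=12
Step 13: PC=12 exec 'MUL D, 3'. After: A=6 B=0 C=10 D=90 ZF=0 PC=13
Step 14: PC=13 exec 'ADD C, C'. After: A=6 B=0 C=20 D=90 ZF=0 PC=14
Step 15: PC=14 exec 'HALT'. After: A=6 B=0 C=20 D=90 ZF=0 PC=14 HALTED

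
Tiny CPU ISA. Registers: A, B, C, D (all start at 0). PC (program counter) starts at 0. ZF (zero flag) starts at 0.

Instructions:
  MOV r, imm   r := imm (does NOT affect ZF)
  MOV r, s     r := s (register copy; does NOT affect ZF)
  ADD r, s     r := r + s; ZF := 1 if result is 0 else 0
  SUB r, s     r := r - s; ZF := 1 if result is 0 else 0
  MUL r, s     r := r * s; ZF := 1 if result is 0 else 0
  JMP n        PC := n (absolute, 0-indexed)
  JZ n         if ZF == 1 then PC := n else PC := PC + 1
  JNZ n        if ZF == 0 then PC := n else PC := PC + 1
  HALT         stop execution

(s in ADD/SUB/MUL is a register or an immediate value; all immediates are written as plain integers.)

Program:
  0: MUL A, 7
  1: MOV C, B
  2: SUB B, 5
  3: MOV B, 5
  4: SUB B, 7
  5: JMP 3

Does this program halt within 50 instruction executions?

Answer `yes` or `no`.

Answer: no

Derivation:
Step 1: PC=0 exec 'MUL A, 7'. After: A=0 B=0 C=0 D=0 ZF=1 PC=1
Step 2: PC=1 exec 'MOV C, B'. After: A=0 B=0 C=0 D=0 ZF=1 PC=2
Step 3: PC=2 exec 'SUB B, 5'. After: A=0 B=-5 C=0 D=0 ZF=0 PC=3
Step 4: PC=3 exec 'MOV B, 5'. After: A=0 B=5 C=0 D=0 ZF=0 PC=4
Step 5: PC=4 exec 'SUB B, 7'. After: A=0 B=-2 C=0 D=0 ZF=0 PC=5
Step 6: PC=5 exec 'JMP 3'. After: A=0 B=-2 C=0 D=0 ZF=0 PC=3
Step 7: PC=3 exec 'MOV B, 5'. After: A=0 B=5 C=0 D=0 ZF=0 PC=4
State after step 7 equals state after step 4: the program is in a cycle of length 3 and will never halt.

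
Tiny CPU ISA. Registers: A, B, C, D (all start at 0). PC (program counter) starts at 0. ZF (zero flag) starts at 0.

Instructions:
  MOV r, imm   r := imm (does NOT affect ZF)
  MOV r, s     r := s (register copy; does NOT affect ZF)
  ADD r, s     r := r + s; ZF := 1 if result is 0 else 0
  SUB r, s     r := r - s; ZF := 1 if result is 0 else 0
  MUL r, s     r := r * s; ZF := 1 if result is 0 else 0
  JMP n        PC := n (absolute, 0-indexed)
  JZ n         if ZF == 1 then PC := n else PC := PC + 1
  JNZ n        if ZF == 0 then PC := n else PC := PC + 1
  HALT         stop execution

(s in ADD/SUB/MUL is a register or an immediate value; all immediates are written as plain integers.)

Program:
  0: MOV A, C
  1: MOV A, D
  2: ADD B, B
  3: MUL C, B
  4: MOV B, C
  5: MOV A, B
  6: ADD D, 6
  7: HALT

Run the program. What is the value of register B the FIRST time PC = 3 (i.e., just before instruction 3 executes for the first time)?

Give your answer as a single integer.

Step 1: PC=0 exec 'MOV A, C'. After: A=0 B=0 C=0 D=0 ZF=0 PC=1
Step 2: PC=1 exec 'MOV A, D'. After: A=0 B=0 C=0 D=0 ZF=0 PC=2
Step 3: PC=2 exec 'ADD B, B'. After: A=0 B=0 C=0 D=0 ZF=1 PC=3
First time PC=3: B=0

0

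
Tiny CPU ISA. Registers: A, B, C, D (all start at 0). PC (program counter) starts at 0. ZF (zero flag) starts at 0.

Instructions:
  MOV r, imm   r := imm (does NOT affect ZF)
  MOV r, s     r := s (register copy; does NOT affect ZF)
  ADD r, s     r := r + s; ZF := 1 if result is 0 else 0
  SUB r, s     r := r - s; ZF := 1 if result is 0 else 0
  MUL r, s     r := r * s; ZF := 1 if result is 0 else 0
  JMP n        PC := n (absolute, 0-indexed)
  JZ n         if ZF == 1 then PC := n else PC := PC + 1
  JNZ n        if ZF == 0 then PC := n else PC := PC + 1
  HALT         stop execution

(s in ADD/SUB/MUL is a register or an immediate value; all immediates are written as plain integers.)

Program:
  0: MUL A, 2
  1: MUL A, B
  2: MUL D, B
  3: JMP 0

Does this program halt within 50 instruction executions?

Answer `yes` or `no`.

Step 1: PC=0 exec 'MUL A, 2'. After: A=0 B=0 C=0 D=0 ZF=1 PC=1
Step 2: PC=1 exec 'MUL A, B'. After: A=0 B=0 C=0 D=0 ZF=1 PC=2
Step 3: PC=2 exec 'MUL D, B'. After: A=0 B=0 C=0 D=0 ZF=1 PC=3
Step 4: PC=3 exec 'JMP 0'. After: A=0 B=0 C=0 D=0 ZF=1 PC=0
Step 5: PC=0 exec 'MUL A, 2'. After: A=0 B=0 C=0 D=0 ZF=1 PC=1
State after step 5 equals state after step 1: the program is in a cycle of length 4 and will never halt.

Answer: no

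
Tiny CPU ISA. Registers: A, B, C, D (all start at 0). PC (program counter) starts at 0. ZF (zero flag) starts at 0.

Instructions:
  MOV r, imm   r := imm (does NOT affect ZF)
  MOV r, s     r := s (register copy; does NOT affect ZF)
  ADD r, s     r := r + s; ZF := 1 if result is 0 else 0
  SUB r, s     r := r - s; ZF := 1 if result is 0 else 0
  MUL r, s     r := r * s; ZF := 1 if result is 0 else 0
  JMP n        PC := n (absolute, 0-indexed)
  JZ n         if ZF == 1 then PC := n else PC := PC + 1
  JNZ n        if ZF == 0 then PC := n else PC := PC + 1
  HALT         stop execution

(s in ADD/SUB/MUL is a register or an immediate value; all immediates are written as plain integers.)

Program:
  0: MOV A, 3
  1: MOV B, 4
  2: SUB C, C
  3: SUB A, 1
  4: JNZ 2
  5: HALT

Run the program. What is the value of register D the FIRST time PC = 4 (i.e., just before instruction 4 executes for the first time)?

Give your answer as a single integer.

Step 1: PC=0 exec 'MOV A, 3'. After: A=3 B=0 C=0 D=0 ZF=0 PC=1
Step 2: PC=1 exec 'MOV B, 4'. After: A=3 B=4 C=0 D=0 ZF=0 PC=2
Step 3: PC=2 exec 'SUB C, C'. After: A=3 B=4 C=0 D=0 ZF=1 PC=3
Step 4: PC=3 exec 'SUB A, 1'. After: A=2 B=4 C=0 D=0 ZF=0 PC=4
First time PC=4: D=0

0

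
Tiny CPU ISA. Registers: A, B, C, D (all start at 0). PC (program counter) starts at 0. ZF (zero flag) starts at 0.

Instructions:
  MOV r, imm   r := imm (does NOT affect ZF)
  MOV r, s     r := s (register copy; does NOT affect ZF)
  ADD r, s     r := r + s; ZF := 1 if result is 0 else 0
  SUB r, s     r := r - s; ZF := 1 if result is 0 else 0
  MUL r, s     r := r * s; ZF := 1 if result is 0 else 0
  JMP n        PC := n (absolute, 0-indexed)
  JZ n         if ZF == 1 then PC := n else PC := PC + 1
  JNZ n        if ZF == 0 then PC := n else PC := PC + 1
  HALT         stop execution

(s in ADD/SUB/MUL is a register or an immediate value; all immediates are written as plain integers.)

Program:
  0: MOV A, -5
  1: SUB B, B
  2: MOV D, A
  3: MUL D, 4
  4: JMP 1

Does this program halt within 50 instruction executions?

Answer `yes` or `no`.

Answer: no

Derivation:
Step 1: PC=0 exec 'MOV A, -5'. After: A=-5 B=0 C=0 D=0 ZF=0 PC=1
Step 2: PC=1 exec 'SUB B, B'. After: A=-5 B=0 C=0 D=0 ZF=1 PC=2
Step 3: PC=2 exec 'MOV D, A'. After: A=-5 B=0 C=0 D=-5 ZF=1 PC=3
Step 4: PC=3 exec 'MUL D, 4'. After: A=-5 B=0 C=0 D=-20 ZF=0 PC=4
Step 5: PC=4 exec 'JMP 1'. After: A=-5 B=0 C=0 D=-20 ZF=0 PC=1
Step 6: PC=1 exec 'SUB B, B'. After: A=-5 B=0 C=0 D=-20 ZF=1 PC=2
Step 7: PC=2 exec 'MOV D, A'. After: A=-5 B=0 C=0 D=-5 ZF=1 PC=3
State after step 7 equals state after step 3: the program is in a cycle of length 4 and will never halt.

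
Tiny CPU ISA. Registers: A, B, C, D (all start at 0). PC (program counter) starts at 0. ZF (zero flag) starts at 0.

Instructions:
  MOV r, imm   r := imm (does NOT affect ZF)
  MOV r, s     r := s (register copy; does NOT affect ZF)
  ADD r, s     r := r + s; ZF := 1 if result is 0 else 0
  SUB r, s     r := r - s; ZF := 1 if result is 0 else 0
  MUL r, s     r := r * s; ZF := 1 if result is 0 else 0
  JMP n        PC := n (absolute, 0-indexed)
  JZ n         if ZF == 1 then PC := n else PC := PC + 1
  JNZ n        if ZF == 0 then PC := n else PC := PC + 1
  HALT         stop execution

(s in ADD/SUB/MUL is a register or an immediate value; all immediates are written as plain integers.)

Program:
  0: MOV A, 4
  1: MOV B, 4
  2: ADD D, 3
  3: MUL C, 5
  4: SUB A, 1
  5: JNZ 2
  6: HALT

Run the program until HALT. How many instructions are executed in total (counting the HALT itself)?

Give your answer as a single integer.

Step 1: PC=0 exec 'MOV A, 4'. After: A=4 B=0 C=0 D=0 ZF=0 PC=1
Step 2: PC=1 exec 'MOV B, 4'. After: A=4 B=4 C=0 D=0 ZF=0 PC=2
Step 3: PC=2 exec 'ADD D, 3'. After: A=4 B=4 C=0 D=3 ZF=0 PC=3
Step 4: PC=3 exec 'MUL C, 5'. After: A=4 B=4 C=0 D=3 ZF=1 PC=4
Step 5: PC=4 exec 'SUB A, 1'. After: A=3 B=4 C=0 D=3 ZF=0 PC=5
Step 6: PC=5 exec 'JNZ 2'. After: A=3 B=4 C=0 D=3 ZF=0 PC=2
Step 7: PC=2 exec 'ADD D, 3'. After: A=3 B=4 C=0 D=6 ZF=0 PC=3
Step 8: PC=3 exec 'MUL C, 5'. After: A=3 B=4 C=0 D=6 ZF=1 PC=4
Step 9: PC=4 exec 'SUB A, 1'. After: A=2 B=4 C=0 D=6 ZF=0 PC=5
Step 10: PC=5 exec 'JNZ 2'. After: A=2 B=4 C=0 D=6 ZF=0 PC=2
Step 11: PC=2 exec 'ADD D, 3'. After: A=2 B=4 C=0 D=9 ZF=0 PC=3
Step 12: PC=3 exec 'MUL C, 5'. After: A=2 B=4 C=0 D=9 ZF=1 PC=4
Step 13: PC=4 exec 'SUB A, 1'. After: A=1 B=4 C=0 D=9 ZF=0 PC=5
Step 14: PC=5 exec 'JNZ 2'. After: A=1 B=4 C=0 D=9 ZF=0 PC=2
Step 15: PC=2 exec 'ADD D, 3'. After: A=1 B=4 C=0 D=12 ZF=0 PC=3
Step 16: PC=3 exec 'MUL C, 5'. After: A=1 B=4 C=0 D=12 ZF=1 PC=4
Step 17: PC=4 exec 'SUB A, 1'. After: A=0 B=4 C=0 D=12 ZF=1 PC=5
Step 18: PC=5 exec 'JNZ 2'. After: A=0 B=4 C=0 D=12 ZF=1 PC=6
Step 19: PC=6 exec 'HALT'. After: A=0 B=4 C=0 D=12 ZF=1 PC=6 HALTED
Total instructions executed: 19

Answer: 19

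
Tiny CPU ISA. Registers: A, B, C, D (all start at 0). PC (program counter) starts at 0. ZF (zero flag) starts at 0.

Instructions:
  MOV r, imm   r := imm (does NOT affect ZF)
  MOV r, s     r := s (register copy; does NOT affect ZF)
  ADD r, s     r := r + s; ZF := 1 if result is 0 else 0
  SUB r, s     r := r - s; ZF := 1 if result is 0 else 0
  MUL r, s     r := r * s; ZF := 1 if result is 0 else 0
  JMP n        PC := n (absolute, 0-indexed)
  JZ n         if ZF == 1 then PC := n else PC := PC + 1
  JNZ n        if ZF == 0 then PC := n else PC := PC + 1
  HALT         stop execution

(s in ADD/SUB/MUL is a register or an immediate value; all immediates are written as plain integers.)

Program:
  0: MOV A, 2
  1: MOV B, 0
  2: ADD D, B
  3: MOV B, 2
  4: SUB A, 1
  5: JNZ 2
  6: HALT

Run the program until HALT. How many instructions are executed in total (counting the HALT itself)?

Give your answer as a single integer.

Answer: 11

Derivation:
Step 1: PC=0 exec 'MOV A, 2'. After: A=2 B=0 C=0 D=0 ZF=0 PC=1
Step 2: PC=1 exec 'MOV B, 0'. After: A=2 B=0 C=0 D=0 ZF=0 PC=2
Step 3: PC=2 exec 'ADD D, B'. After: A=2 B=0 C=0 D=0 ZF=1 PC=3
Step 4: PC=3 exec 'MOV B, 2'. After: A=2 B=2 C=0 D=0 ZF=1 PC=4
Step 5: PC=4 exec 'SUB A, 1'. After: A=1 B=2 C=0 D=0 ZF=0 PC=5
Step 6: PC=5 exec 'JNZ 2'. After: A=1 B=2 C=0 D=0 ZF=0 PC=2
Step 7: PC=2 exec 'ADD D, B'. After: A=1 B=2 C=0 D=2 ZF=0 PC=3
Step 8: PC=3 exec 'MOV B, 2'. After: A=1 B=2 C=0 D=2 ZF=0 PC=4
Step 9: PC=4 exec 'SUB A, 1'. After: A=0 B=2 C=0 D=2 ZF=1 PC=5
Step 10: PC=5 exec 'JNZ 2'. After: A=0 B=2 C=0 D=2 ZF=1 PC=6
Step 11: PC=6 exec 'HALT'. After: A=0 B=2 C=0 D=2 ZF=1 PC=6 HALTED
Total instructions executed: 11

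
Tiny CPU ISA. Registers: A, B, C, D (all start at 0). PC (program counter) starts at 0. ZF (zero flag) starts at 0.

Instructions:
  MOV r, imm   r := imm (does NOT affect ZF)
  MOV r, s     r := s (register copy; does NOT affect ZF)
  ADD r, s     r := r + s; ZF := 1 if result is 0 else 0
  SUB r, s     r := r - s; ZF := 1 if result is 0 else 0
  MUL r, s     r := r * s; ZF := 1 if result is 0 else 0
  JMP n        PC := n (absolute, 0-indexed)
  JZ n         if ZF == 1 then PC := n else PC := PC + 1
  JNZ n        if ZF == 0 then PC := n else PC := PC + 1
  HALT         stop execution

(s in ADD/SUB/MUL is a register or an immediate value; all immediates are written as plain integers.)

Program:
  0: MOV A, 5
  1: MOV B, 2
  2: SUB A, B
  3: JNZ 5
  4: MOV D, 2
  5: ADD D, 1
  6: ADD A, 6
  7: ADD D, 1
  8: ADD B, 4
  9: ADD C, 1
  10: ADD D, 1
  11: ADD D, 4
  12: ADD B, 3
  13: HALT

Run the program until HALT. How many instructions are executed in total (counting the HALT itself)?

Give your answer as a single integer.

Answer: 13

Derivation:
Step 1: PC=0 exec 'MOV A, 5'. After: A=5 B=0 C=0 D=0 ZF=0 PC=1
Step 2: PC=1 exec 'MOV B, 2'. After: A=5 B=2 C=0 D=0 ZF=0 PC=2
Step 3: PC=2 exec 'SUB A, B'. After: A=3 B=2 C=0 D=0 ZF=0 PC=3
Step 4: PC=3 exec 'JNZ 5'. After: A=3 B=2 C=0 D=0 ZF=0 PC=5
Step 5: PC=5 exec 'ADD D, 1'. After: A=3 B=2 C=0 D=1 ZF=0 PC=6
Step 6: PC=6 exec 'ADD A, 6'. After: A=9 B=2 C=0 D=1 ZF=0 PC=7
Step 7: PC=7 exec 'ADD D, 1'. After: A=9 B=2 C=0 D=2 ZF=0 PC=8
Step 8: PC=8 exec 'ADD B, 4'. After: A=9 B=6 C=0 D=2 ZF=0 PC=9
Step 9: PC=9 exec 'ADD C, 1'. After: A=9 B=6 C=1 D=2 ZF=0 PC=10
Step 10: PC=10 exec 'ADD D, 1'. After: A=9 B=6 C=1 D=3 ZF=0 PC=11
Step 11: PC=11 exec 'ADD D, 4'. After: A=9 B=6 C=1 D=7 ZF=0 PC=12
Step 12: PC=12 exec 'ADD B, 3'. After: A=9 B=9 C=1 D=7 ZF=0 PC=13
Step 13: PC=13 exec 'HALT'. After: A=9 B=9 C=1 D=7 ZF=0 PC=13 HALTED
Total instructions executed: 13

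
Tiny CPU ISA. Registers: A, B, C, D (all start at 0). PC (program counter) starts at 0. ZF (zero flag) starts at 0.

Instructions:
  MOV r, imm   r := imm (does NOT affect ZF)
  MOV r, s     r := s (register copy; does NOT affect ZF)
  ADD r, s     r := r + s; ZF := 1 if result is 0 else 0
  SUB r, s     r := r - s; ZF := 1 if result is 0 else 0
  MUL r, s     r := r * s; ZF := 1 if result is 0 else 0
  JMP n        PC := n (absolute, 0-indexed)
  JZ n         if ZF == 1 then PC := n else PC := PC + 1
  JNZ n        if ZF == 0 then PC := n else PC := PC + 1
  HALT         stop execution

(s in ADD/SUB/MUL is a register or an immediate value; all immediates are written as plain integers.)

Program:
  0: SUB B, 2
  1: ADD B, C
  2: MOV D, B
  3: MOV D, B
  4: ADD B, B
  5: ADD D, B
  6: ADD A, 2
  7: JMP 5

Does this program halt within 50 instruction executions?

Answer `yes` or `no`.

Step 1: PC=0 exec 'SUB B, 2'. After: A=0 B=-2 C=0 D=0 ZF=0 PC=1
Step 2: PC=1 exec 'ADD B, C'. After: A=0 B=-2 C=0 D=0 ZF=0 PC=2
Step 3: PC=2 exec 'MOV D, B'. After: A=0 B=-2 C=0 D=-2 ZF=0 PC=3
Step 4: PC=3 exec 'MOV D, B'. After: A=0 B=-2 C=0 D=-2 ZF=0 PC=4
Step 5: PC=4 exec 'ADD B, B'. After: A=0 B=-4 C=0 D=-2 ZF=0 PC=5
Step 6: PC=5 exec 'ADD D, B'. After: A=0 B=-4 C=0 D=-6 ZF=0 PC=6
Step 7: PC=6 exec 'ADD A, 2'. After: A=2 B=-4 C=0 D=-6 ZF=0 PC=7
Step 8: PC=7 exec 'JMP 5'. After: A=2 B=-4 C=0 D=-6 ZF=0 PC=5
Step 9: PC=5 exec 'ADD D, B'. After: A=2 B=-4 C=0 D=-10 ZF=0 PC=6
Step 10: PC=6 exec 'ADD A, 2'. After: A=4 B=-4 C=0 D=-10 ZF=0 PC=7
Step 11: PC=7 exec 'JMP 5'. After: A=4 B=-4 C=0 D=-10 ZF=0 PC=5
Step 12: PC=5 exec 'ADD D, B'. After: A=4 B=-4 C=0 D=-14 ZF=0 PC=6
Step 13: PC=6 exec 'ADD A, 2'. After: A=6 B=-4 C=0 D=-14 ZF=0 PC=7
Step 14: PC=7 exec 'JMP 5'. After: A=6 B=-4 C=0 D=-14 ZF=0 PC=5
Step 15: PC=5 exec 'ADD D, B'. After: A=6 B=-4 C=0 D=-18 ZF=0 PC=6
After 50 steps: not halted. PC revisits the same instructions with no path to HALT; will never halt.

Answer: no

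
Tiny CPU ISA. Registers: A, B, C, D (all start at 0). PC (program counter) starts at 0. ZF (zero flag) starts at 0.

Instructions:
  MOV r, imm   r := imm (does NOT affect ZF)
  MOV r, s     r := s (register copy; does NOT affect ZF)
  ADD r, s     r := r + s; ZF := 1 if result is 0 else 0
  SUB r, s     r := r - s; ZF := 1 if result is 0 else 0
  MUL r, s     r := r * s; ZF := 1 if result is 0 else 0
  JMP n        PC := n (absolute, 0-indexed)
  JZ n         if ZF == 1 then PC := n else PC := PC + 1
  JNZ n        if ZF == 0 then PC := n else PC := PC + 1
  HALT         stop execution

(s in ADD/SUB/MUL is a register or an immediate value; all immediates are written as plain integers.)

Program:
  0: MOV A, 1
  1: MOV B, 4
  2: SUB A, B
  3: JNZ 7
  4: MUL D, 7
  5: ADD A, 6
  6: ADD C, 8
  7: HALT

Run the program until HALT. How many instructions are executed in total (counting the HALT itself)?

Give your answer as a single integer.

Step 1: PC=0 exec 'MOV A, 1'. After: A=1 B=0 C=0 D=0 ZF=0 PC=1
Step 2: PC=1 exec 'MOV B, 4'. After: A=1 B=4 C=0 D=0 ZF=0 PC=2
Step 3: PC=2 exec 'SUB A, B'. After: A=-3 B=4 C=0 D=0 ZF=0 PC=3
Step 4: PC=3 exec 'JNZ 7'. After: A=-3 B=4 C=0 D=0 ZF=0 PC=7
Step 5: PC=7 exec 'HALT'. After: A=-3 B=4 C=0 D=0 ZF=0 PC=7 HALTED
Total instructions executed: 5

Answer: 5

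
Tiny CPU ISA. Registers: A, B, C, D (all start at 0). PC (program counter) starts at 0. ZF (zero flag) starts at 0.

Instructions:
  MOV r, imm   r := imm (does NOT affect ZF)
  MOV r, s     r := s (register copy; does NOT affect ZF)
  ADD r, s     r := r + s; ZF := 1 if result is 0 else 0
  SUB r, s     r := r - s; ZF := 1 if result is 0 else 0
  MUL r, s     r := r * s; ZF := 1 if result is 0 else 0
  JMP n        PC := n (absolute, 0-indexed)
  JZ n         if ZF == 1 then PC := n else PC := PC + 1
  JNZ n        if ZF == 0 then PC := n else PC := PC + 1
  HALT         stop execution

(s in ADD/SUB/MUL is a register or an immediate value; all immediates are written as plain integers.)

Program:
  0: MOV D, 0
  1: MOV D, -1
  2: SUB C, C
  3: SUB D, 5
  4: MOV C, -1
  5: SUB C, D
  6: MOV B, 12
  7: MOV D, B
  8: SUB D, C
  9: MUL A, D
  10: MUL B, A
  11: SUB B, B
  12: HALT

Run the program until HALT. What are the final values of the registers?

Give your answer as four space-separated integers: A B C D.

Answer: 0 0 5 7

Derivation:
Step 1: PC=0 exec 'MOV D, 0'. After: A=0 B=0 C=0 D=0 ZF=0 PC=1
Step 2: PC=1 exec 'MOV D, -1'. After: A=0 B=0 C=0 D=-1 ZF=0 PC=2
Step 3: PC=2 exec 'SUB C, C'. After: A=0 B=0 C=0 D=-1 ZF=1 PC=3
Step 4: PC=3 exec 'SUB D, 5'. After: A=0 B=0 C=0 D=-6 ZF=0 PC=4
Step 5: PC=4 exec 'MOV C, -1'. After: A=0 B=0 C=-1 D=-6 ZF=0 PC=5
Step 6: PC=5 exec 'SUB C, D'. After: A=0 B=0 C=5 D=-6 ZF=0 PC=6
Step 7: PC=6 exec 'MOV B, 12'. After: A=0 B=12 C=5 D=-6 ZF=0 PC=7
Step 8: PC=7 exec 'MOV D, B'. After: A=0 B=12 C=5 D=12 ZF=0 PC=8
Step 9: PC=8 exec 'SUB D, C'. After: A=0 B=12 C=5 D=7 ZF=0 PC=9
Step 10: PC=9 exec 'MUL A, D'. After: A=0 B=12 C=5 D=7 ZF=1 PC=10
Step 11: PC=10 exec 'MUL B, A'. After: A=0 B=0 C=5 D=7 ZF=1 PC=11
Step 12: PC=11 exec 'SUB B, B'. After: A=0 B=0 C=5 D=7 ZF=1 PC=12
Step 13: PC=12 exec 'HALT'. After: A=0 B=0 C=5 D=7 ZF=1 PC=12 HALTED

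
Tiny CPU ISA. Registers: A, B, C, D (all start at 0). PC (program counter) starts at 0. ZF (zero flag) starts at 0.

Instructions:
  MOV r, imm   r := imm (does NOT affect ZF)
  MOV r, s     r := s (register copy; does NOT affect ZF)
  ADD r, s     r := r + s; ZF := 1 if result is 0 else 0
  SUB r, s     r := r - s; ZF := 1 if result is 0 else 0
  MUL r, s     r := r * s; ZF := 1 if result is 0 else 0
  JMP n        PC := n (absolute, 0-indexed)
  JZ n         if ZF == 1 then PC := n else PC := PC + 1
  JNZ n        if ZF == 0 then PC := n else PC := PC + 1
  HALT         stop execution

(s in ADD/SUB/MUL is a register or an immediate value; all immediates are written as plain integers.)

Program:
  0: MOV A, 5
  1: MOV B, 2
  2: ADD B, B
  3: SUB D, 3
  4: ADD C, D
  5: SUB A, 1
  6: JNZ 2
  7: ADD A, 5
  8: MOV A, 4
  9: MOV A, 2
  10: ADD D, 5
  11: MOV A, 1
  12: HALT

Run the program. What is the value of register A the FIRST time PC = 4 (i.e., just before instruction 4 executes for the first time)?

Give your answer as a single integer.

Step 1: PC=0 exec 'MOV A, 5'. After: A=5 B=0 C=0 D=0 ZF=0 PC=1
Step 2: PC=1 exec 'MOV B, 2'. After: A=5 B=2 C=0 D=0 ZF=0 PC=2
Step 3: PC=2 exec 'ADD B, B'. After: A=5 B=4 C=0 D=0 ZF=0 PC=3
Step 4: PC=3 exec 'SUB D, 3'. After: A=5 B=4 C=0 D=-3 ZF=0 PC=4
First time PC=4: A=5

5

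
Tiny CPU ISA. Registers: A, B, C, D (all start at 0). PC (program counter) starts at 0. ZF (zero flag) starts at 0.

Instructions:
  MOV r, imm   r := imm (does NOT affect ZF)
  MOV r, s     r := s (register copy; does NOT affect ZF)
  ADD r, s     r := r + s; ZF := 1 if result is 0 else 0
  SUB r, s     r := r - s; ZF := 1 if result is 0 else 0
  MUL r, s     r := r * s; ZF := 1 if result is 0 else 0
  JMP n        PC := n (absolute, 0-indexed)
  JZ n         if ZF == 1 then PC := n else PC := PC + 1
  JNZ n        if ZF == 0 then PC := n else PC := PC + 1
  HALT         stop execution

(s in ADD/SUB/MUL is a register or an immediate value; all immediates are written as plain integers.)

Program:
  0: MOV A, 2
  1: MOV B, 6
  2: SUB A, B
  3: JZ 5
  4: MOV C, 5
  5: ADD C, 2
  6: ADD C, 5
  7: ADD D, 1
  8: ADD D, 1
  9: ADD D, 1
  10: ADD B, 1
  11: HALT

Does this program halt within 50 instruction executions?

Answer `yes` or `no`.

Answer: yes

Derivation:
Step 1: PC=0 exec 'MOV A, 2'. After: A=2 B=0 C=0 D=0 ZF=0 PC=1
Step 2: PC=1 exec 'MOV B, 6'. After: A=2 B=6 C=0 D=0 ZF=0 PC=2
Step 3: PC=2 exec 'SUB A, B'. After: A=-4 B=6 C=0 D=0 ZF=0 PC=3
Step 4: PC=3 exec 'JZ 5'. After: A=-4 B=6 C=0 D=0 ZF=0 PC=4
Step 5: PC=4 exec 'MOV C, 5'. After: A=-4 B=6 C=5 D=0 ZF=0 PC=5
Step 6: PC=5 exec 'ADD C, 2'. After: A=-4 B=6 C=7 D=0 ZF=0 PC=6
Step 7: PC=6 exec 'ADD C, 5'. After: A=-4 B=6 C=12 D=0 ZF=0 PC=7
Step 8: PC=7 exec 'ADD D, 1'. After: A=-4 B=6 C=12 D=1 ZF=0 PC=8
Step 9: PC=8 exec 'ADD D, 1'. After: A=-4 B=6 C=12 D=2 ZF=0 PC=9
Step 10: PC=9 exec 'ADD D, 1'. After: A=-4 B=6 C=12 D=3 ZF=0 PC=10
Step 11: PC=10 exec 'ADD B, 1'. After: A=-4 B=7 C=12 D=3 ZF=0 PC=11
Step 12: PC=11 exec 'HALT'. After: A=-4 B=7 C=12 D=3 ZF=0 PC=11 HALTED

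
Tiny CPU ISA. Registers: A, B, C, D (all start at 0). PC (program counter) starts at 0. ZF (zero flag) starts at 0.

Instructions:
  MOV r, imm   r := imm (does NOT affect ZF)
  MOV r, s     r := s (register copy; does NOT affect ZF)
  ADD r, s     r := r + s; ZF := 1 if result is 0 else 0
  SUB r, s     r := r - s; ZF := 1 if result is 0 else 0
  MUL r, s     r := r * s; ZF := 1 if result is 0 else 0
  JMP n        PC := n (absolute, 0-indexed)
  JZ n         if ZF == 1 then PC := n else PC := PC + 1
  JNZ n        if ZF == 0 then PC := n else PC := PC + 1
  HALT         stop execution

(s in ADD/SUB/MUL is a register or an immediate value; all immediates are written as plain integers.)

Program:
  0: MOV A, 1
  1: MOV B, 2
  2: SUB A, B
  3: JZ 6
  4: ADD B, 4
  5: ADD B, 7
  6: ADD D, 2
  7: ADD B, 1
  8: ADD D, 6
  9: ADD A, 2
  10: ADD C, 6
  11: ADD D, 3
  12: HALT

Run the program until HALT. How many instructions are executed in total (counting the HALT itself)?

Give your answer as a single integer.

Answer: 13

Derivation:
Step 1: PC=0 exec 'MOV A, 1'. After: A=1 B=0 C=0 D=0 ZF=0 PC=1
Step 2: PC=1 exec 'MOV B, 2'. After: A=1 B=2 C=0 D=0 ZF=0 PC=2
Step 3: PC=2 exec 'SUB A, B'. After: A=-1 B=2 C=0 D=0 ZF=0 PC=3
Step 4: PC=3 exec 'JZ 6'. After: A=-1 B=2 C=0 D=0 ZF=0 PC=4
Step 5: PC=4 exec 'ADD B, 4'. After: A=-1 B=6 C=0 D=0 ZF=0 PC=5
Step 6: PC=5 exec 'ADD B, 7'. After: A=-1 B=13 C=0 D=0 ZF=0 PC=6
Step 7: PC=6 exec 'ADD D, 2'. After: A=-1 B=13 C=0 D=2 ZF=0 PC=7
Step 8: PC=7 exec 'ADD B, 1'. After: A=-1 B=14 C=0 D=2 ZF=0 PC=8
Step 9: PC=8 exec 'ADD D, 6'. After: A=-1 B=14 C=0 D=8 ZF=0 PC=9
Step 10: PC=9 exec 'ADD A, 2'. After: A=1 B=14 C=0 D=8 ZF=0 PC=10
Step 11: PC=10 exec 'ADD C, 6'. After: A=1 B=14 C=6 D=8 ZF=0 PC=11
Step 12: PC=11 exec 'ADD D, 3'. After: A=1 B=14 C=6 D=11 ZF=0 PC=12
Step 13: PC=12 exec 'HALT'. After: A=1 B=14 C=6 D=11 ZF=0 PC=12 HALTED
Total instructions executed: 13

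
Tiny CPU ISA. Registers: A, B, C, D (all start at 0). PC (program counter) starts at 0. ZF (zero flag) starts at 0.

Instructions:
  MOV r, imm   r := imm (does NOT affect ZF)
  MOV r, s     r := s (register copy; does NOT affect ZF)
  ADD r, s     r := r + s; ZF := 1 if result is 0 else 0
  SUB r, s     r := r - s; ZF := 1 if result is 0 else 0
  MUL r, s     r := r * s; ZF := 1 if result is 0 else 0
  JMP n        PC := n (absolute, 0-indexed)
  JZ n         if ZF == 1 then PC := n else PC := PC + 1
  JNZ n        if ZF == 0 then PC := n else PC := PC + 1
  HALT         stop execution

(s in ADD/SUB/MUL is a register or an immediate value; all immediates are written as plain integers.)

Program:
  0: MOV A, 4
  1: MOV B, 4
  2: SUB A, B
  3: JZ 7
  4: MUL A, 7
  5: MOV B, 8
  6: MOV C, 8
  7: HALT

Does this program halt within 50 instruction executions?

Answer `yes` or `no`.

Step 1: PC=0 exec 'MOV A, 4'. After: A=4 B=0 C=0 D=0 ZF=0 PC=1
Step 2: PC=1 exec 'MOV B, 4'. After: A=4 B=4 C=0 D=0 ZF=0 PC=2
Step 3: PC=2 exec 'SUB A, B'. After: A=0 B=4 C=0 D=0 ZF=1 PC=3
Step 4: PC=3 exec 'JZ 7'. After: A=0 B=4 C=0 D=0 ZF=1 PC=7
Step 5: PC=7 exec 'HALT'. After: A=0 B=4 C=0 D=0 ZF=1 PC=7 HALTED

Answer: yes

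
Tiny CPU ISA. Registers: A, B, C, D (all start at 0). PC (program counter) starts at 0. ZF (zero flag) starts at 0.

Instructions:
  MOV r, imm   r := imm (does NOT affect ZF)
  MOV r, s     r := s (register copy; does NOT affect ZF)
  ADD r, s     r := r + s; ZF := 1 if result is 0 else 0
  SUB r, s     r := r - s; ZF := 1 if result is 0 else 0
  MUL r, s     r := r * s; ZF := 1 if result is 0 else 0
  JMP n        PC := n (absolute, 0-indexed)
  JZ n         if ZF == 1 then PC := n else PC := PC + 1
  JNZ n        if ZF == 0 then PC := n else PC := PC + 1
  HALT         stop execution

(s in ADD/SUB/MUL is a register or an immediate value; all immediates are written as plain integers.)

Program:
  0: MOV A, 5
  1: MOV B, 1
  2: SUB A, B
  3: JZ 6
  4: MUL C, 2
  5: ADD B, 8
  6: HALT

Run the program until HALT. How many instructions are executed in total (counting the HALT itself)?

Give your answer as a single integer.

Step 1: PC=0 exec 'MOV A, 5'. After: A=5 B=0 C=0 D=0 ZF=0 PC=1
Step 2: PC=1 exec 'MOV B, 1'. After: A=5 B=1 C=0 D=0 ZF=0 PC=2
Step 3: PC=2 exec 'SUB A, B'. After: A=4 B=1 C=0 D=0 ZF=0 PC=3
Step 4: PC=3 exec 'JZ 6'. After: A=4 B=1 C=0 D=0 ZF=0 PC=4
Step 5: PC=4 exec 'MUL C, 2'. After: A=4 B=1 C=0 D=0 ZF=1 PC=5
Step 6: PC=5 exec 'ADD B, 8'. After: A=4 B=9 C=0 D=0 ZF=0 PC=6
Step 7: PC=6 exec 'HALT'. After: A=4 B=9 C=0 D=0 ZF=0 PC=6 HALTED
Total instructions executed: 7

Answer: 7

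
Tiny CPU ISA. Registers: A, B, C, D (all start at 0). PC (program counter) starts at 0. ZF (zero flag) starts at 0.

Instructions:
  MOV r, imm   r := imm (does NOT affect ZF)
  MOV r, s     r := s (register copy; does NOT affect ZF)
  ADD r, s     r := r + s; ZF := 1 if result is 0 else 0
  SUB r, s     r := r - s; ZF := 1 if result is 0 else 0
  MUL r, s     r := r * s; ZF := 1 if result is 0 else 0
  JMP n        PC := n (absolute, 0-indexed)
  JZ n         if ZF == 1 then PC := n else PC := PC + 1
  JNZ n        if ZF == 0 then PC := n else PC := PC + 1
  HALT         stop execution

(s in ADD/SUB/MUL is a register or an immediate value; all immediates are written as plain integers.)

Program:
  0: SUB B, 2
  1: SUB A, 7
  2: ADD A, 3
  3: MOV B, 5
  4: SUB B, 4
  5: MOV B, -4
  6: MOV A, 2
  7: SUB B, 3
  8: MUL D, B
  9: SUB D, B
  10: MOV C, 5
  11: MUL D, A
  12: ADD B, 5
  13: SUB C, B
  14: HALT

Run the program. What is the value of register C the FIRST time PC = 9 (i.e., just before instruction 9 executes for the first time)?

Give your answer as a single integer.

Step 1: PC=0 exec 'SUB B, 2'. After: A=0 B=-2 C=0 D=0 ZF=0 PC=1
Step 2: PC=1 exec 'SUB A, 7'. After: A=-7 B=-2 C=0 D=0 ZF=0 PC=2
Step 3: PC=2 exec 'ADD A, 3'. After: A=-4 B=-2 C=0 D=0 ZF=0 PC=3
Step 4: PC=3 exec 'MOV B, 5'. After: A=-4 B=5 C=0 D=0 ZF=0 PC=4
Step 5: PC=4 exec 'SUB B, 4'. After: A=-4 B=1 C=0 D=0 ZF=0 PC=5
Step 6: PC=5 exec 'MOV B, -4'. After: A=-4 B=-4 C=0 D=0 ZF=0 PC=6
Step 7: PC=6 exec 'MOV A, 2'. After: A=2 B=-4 C=0 D=0 ZF=0 PC=7
Step 8: PC=7 exec 'SUB B, 3'. After: A=2 B=-7 C=0 D=0 ZF=0 PC=8
Step 9: PC=8 exec 'MUL D, B'. After: A=2 B=-7 C=0 D=0 ZF=1 PC=9
First time PC=9: C=0

0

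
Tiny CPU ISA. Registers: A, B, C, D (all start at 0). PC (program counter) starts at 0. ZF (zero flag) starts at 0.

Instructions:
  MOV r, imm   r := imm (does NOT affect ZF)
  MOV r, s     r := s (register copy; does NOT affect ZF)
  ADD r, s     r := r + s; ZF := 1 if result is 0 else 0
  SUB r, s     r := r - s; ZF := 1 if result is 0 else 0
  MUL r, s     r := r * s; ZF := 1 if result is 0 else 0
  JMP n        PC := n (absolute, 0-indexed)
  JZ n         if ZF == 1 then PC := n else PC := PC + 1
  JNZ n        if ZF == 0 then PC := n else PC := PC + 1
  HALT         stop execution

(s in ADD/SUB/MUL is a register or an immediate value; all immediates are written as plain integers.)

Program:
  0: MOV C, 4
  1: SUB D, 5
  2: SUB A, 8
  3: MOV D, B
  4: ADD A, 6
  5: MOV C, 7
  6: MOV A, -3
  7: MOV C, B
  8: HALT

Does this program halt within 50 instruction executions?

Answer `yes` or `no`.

Answer: yes

Derivation:
Step 1: PC=0 exec 'MOV C, 4'. After: A=0 B=0 C=4 D=0 ZF=0 PC=1
Step 2: PC=1 exec 'SUB D, 5'. After: A=0 B=0 C=4 D=-5 ZF=0 PC=2
Step 3: PC=2 exec 'SUB A, 8'. After: A=-8 B=0 C=4 D=-5 ZF=0 PC=3
Step 4: PC=3 exec 'MOV D, B'. After: A=-8 B=0 C=4 D=0 ZF=0 PC=4
Step 5: PC=4 exec 'ADD A, 6'. After: A=-2 B=0 C=4 D=0 ZF=0 PC=5
Step 6: PC=5 exec 'MOV C, 7'. After: A=-2 B=0 C=7 D=0 ZF=0 PC=6
Step 7: PC=6 exec 'MOV A, -3'. After: A=-3 B=0 C=7 D=0 ZF=0 PC=7
Step 8: PC=7 exec 'MOV C, B'. After: A=-3 B=0 C=0 D=0 ZF=0 PC=8
Step 9: PC=8 exec 'HALT'. After: A=-3 B=0 C=0 D=0 ZF=0 PC=8 HALTED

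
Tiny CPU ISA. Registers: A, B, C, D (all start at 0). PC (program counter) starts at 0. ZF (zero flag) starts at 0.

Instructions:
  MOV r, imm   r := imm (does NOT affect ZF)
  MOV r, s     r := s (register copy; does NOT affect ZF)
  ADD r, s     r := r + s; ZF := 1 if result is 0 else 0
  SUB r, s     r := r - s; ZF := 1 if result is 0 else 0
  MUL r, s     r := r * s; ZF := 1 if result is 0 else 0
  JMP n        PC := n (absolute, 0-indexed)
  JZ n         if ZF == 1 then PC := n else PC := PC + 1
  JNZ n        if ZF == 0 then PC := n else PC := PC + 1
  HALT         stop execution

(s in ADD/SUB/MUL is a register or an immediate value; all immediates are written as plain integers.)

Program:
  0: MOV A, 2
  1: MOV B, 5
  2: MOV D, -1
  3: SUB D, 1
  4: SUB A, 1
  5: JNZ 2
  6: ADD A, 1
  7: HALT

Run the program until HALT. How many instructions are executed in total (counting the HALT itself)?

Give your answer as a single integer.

Answer: 12

Derivation:
Step 1: PC=0 exec 'MOV A, 2'. After: A=2 B=0 C=0 D=0 ZF=0 PC=1
Step 2: PC=1 exec 'MOV B, 5'. After: A=2 B=5 C=0 D=0 ZF=0 PC=2
Step 3: PC=2 exec 'MOV D, -1'. After: A=2 B=5 C=0 D=-1 ZF=0 PC=3
Step 4: PC=3 exec 'SUB D, 1'. After: A=2 B=5 C=0 D=-2 ZF=0 PC=4
Step 5: PC=4 exec 'SUB A, 1'. After: A=1 B=5 C=0 D=-2 ZF=0 PC=5
Step 6: PC=5 exec 'JNZ 2'. After: A=1 B=5 C=0 D=-2 ZF=0 PC=2
Step 7: PC=2 exec 'MOV D, -1'. After: A=1 B=5 C=0 D=-1 ZF=0 PC=3
Step 8: PC=3 exec 'SUB D, 1'. After: A=1 B=5 C=0 D=-2 ZF=0 PC=4
Step 9: PC=4 exec 'SUB A, 1'. After: A=0 B=5 C=0 D=-2 ZF=1 PC=5
Step 10: PC=5 exec 'JNZ 2'. After: A=0 B=5 C=0 D=-2 ZF=1 PC=6
Step 11: PC=6 exec 'ADD A, 1'. After: A=1 B=5 C=0 D=-2 ZF=0 PC=7
Step 12: PC=7 exec 'HALT'. After: A=1 B=5 C=0 D=-2 ZF=0 PC=7 HALTED
Total instructions executed: 12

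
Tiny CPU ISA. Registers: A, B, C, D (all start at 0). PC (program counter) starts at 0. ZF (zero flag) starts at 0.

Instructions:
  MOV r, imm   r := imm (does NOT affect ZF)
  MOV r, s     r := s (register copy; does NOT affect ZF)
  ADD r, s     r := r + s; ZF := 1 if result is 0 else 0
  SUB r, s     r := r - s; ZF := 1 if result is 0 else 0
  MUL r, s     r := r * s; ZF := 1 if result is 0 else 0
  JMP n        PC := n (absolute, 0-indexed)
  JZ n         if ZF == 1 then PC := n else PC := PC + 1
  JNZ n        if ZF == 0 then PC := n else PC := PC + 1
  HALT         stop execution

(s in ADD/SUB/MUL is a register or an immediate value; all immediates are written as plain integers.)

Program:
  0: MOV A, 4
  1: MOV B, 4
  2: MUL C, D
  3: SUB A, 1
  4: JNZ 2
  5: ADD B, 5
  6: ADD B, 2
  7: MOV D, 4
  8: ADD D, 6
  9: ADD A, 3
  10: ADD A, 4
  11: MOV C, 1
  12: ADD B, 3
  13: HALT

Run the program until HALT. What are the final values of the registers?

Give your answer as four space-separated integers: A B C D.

Answer: 7 14 1 10

Derivation:
Step 1: PC=0 exec 'MOV A, 4'. After: A=4 B=0 C=0 D=0 ZF=0 PC=1
Step 2: PC=1 exec 'MOV B, 4'. After: A=4 B=4 C=0 D=0 ZF=0 PC=2
Step 3: PC=2 exec 'MUL C, D'. After: A=4 B=4 C=0 D=0 ZF=1 PC=3
Step 4: PC=3 exec 'SUB A, 1'. After: A=3 B=4 C=0 D=0 ZF=0 PC=4
Step 5: PC=4 exec 'JNZ 2'. After: A=3 B=4 C=0 D=0 ZF=0 PC=2
Step 6: PC=2 exec 'MUL C, D'. After: A=3 B=4 C=0 D=0 ZF=1 PC=3
Step 7: PC=3 exec 'SUB A, 1'. After: A=2 B=4 C=0 D=0 ZF=0 PC=4
Step 8: PC=4 exec 'JNZ 2'. After: A=2 B=4 C=0 D=0 ZF=0 PC=2
Step 9: PC=2 exec 'MUL C, D'. After: A=2 B=4 C=0 D=0 ZF=1 PC=3
Step 10: PC=3 exec 'SUB A, 1'. After: A=1 B=4 C=0 D=0 ZF=0 PC=4
Step 11: PC=4 exec 'JNZ 2'. After: A=1 B=4 C=0 D=0 ZF=0 PC=2
Step 12: PC=2 exec 'MUL C, D'. After: A=1 B=4 C=0 D=0 ZF=1 PC=3
Step 13: PC=3 exec 'SUB A, 1'. After: A=0 B=4 C=0 D=0 ZF=1 PC=4
Step 14: PC=4 exec 'JNZ 2'. After: A=0 B=4 C=0 D=0 ZF=1 PC=5
Step 15: PC=5 exec 'ADD B, 5'. After: A=0 B=9 C=0 D=0 ZF=0 PC=6
Step 16: PC=6 exec 'ADD B, 2'. After: A=0 B=11 C=0 D=0 ZF=0 PC=7
Step 17: PC=7 exec 'MOV D, 4'. After: A=0 B=11 C=0 D=4 ZF=0 PC=8
Step 18: PC=8 exec 'ADD D, 6'. After: A=0 B=11 C=0 D=10 ZF=0 PC=9
Step 19: PC=9 exec 'ADD A, 3'. After: A=3 B=11 C=0 D=10 ZF=0 PC=10
Step 20: PC=10 exec 'ADD A, 4'. After: A=7 B=11 C=0 D=10 ZF=0 PC=11
Step 21: PC=11 exec 'MOV C, 1'. After: A=7 B=11 C=1 D=10 ZF=0 PC=12
Step 22: PC=12 exec 'ADD B, 3'. After: A=7 B=14 C=1 D=10 ZF=0 PC=13
Step 23: PC=13 exec 'HALT'. After: A=7 B=14 C=1 D=10 ZF=0 PC=13 HALTED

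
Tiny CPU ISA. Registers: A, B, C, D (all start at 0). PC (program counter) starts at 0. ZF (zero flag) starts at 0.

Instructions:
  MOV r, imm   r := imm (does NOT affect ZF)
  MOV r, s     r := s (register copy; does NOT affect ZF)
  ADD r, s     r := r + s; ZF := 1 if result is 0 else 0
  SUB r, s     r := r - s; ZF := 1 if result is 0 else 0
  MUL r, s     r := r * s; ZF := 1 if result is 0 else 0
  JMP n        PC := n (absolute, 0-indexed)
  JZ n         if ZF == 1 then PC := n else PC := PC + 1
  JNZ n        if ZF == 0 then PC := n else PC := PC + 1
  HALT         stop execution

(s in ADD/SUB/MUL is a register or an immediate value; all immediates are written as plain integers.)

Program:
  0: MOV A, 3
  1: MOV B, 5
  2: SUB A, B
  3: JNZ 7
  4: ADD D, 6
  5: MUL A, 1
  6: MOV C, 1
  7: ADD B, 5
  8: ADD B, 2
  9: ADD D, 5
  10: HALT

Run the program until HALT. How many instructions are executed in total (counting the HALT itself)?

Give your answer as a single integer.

Step 1: PC=0 exec 'MOV A, 3'. After: A=3 B=0 C=0 D=0 ZF=0 PC=1
Step 2: PC=1 exec 'MOV B, 5'. After: A=3 B=5 C=0 D=0 ZF=0 PC=2
Step 3: PC=2 exec 'SUB A, B'. After: A=-2 B=5 C=0 D=0 ZF=0 PC=3
Step 4: PC=3 exec 'JNZ 7'. After: A=-2 B=5 C=0 D=0 ZF=0 PC=7
Step 5: PC=7 exec 'ADD B, 5'. After: A=-2 B=10 C=0 D=0 ZF=0 PC=8
Step 6: PC=8 exec 'ADD B, 2'. After: A=-2 B=12 C=0 D=0 ZF=0 PC=9
Step 7: PC=9 exec 'ADD D, 5'. After: A=-2 B=12 C=0 D=5 ZF=0 PC=10
Step 8: PC=10 exec 'HALT'. After: A=-2 B=12 C=0 D=5 ZF=0 PC=10 HALTED
Total instructions executed: 8

Answer: 8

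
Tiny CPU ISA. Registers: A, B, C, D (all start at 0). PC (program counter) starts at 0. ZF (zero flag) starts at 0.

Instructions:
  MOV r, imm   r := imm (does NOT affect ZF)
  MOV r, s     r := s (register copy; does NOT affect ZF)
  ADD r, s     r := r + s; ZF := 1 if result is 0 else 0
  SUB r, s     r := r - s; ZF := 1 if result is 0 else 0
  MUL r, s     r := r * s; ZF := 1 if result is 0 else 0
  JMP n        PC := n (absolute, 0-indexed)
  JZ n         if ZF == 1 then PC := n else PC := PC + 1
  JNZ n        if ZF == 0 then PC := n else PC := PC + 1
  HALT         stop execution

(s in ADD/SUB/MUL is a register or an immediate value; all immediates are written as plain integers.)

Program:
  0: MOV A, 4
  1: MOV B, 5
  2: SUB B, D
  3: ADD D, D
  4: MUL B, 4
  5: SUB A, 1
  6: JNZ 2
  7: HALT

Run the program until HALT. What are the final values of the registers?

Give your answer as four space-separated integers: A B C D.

Step 1: PC=0 exec 'MOV A, 4'. After: A=4 B=0 C=0 D=0 ZF=0 PC=1
Step 2: PC=1 exec 'MOV B, 5'. After: A=4 B=5 C=0 D=0 ZF=0 PC=2
Step 3: PC=2 exec 'SUB B, D'. After: A=4 B=5 C=0 D=0 ZF=0 PC=3
Step 4: PC=3 exec 'ADD D, D'. After: A=4 B=5 C=0 D=0 ZF=1 PC=4
Step 5: PC=4 exec 'MUL B, 4'. After: A=4 B=20 C=0 D=0 ZF=0 PC=5
Step 6: PC=5 exec 'SUB A, 1'. After: A=3 B=20 C=0 D=0 ZF=0 PC=6
Step 7: PC=6 exec 'JNZ 2'. After: A=3 B=20 C=0 D=0 ZF=0 PC=2
Step 8: PC=2 exec 'SUB B, D'. After: A=3 B=20 C=0 D=0 ZF=0 PC=3
Step 9: PC=3 exec 'ADD D, D'. After: A=3 B=20 C=0 D=0 ZF=1 PC=4
Step 10: PC=4 exec 'MUL B, 4'. After: A=3 B=80 C=0 D=0 ZF=0 PC=5
Step 11: PC=5 exec 'SUB A, 1'. After: A=2 B=80 C=0 D=0 ZF=0 PC=6
Step 12: PC=6 exec 'JNZ 2'. After: A=2 B=80 C=0 D=0 ZF=0 PC=2
Step 13: PC=2 exec 'SUB B, D'. After: A=2 B=80 C=0 D=0 ZF=0 PC=3
Step 14: PC=3 exec 'ADD D, D'. After: A=2 B=80 C=0 D=0 ZF=1 PC=4
Step 15: PC=4 exec 'MUL B, 4'. After: A=2 B=320 C=0 D=0 ZF=0 PC=5
Step 16: PC=5 exec 'SUB A, 1'. After: A=1 B=320 C=0 D=0 ZF=0 PC=6
Step 17: PC=6 exec 'JNZ 2'. After: A=1 B=320 C=0 D=0 ZF=0 PC=2
Step 18: PC=2 exec 'SUB B, D'. After: A=1 B=320 C=0 D=0 ZF=0 PC=3
Step 19: PC=3 exec 'ADD D, D'. After: A=1 B=320 C=0 D=0 ZF=1 PC=4
Step 20: PC=4 exec 'MUL B, 4'. After: A=1 B=1280 C=0 D=0 ZF=0 PC=5
Step 21: PC=5 exec 'SUB A, 1'. After: A=0 B=1280 C=0 D=0 ZF=1 PC=6
Step 22: PC=6 exec 'JNZ 2'. After: A=0 B=1280 C=0 D=0 ZF=1 PC=7
Step 23: PC=7 exec 'HALT'. After: A=0 B=1280 C=0 D=0 ZF=1 PC=7 HALTED

Answer: 0 1280 0 0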